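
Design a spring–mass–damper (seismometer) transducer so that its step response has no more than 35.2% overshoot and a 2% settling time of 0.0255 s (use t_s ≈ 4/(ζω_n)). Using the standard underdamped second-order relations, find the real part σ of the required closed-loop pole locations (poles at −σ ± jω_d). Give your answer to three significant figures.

σ ≈ 157

The settling-time spec alone fixes σ = ζω_n = 4/t_s = 4/0.0255 = 157.
(Overshoot then fixes ζ = 0.315 and hence ω_d = σ·√(1−ζ²)/ζ = 472 rad/s.)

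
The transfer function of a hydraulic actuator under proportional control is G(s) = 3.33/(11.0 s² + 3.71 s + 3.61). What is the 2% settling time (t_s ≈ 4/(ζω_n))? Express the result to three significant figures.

t_s ≈ 23.7 s

Dividing through by 11.0: denominator becomes s² + 0.3373 s + 0.3282.
So ω_n = √0.3282 = 0.573 rad/s and ζ = 0.3373/(2·0.573) = 0.294.
t_s ≈ 4/(ζω_n) = 23.7 s.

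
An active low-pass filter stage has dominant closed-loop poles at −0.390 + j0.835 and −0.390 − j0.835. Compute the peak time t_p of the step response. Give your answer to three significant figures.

t_p ≈ 3.76 s

t_p = π/ω_d with ω_d = 0.835 (the imaginary part), so t_p = 3.76 s.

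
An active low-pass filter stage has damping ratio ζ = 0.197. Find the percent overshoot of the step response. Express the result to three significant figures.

For an underdamped second-order system, %OS = 100·exp(−πζ/√(1−ζ²)).
πζ/√(1−ζ²) = π·0.197/√(1−0.0388) = 0.6313, so %OS = 100·e^(−0.6313) = 53.2%.

%OS ≈ 53.2%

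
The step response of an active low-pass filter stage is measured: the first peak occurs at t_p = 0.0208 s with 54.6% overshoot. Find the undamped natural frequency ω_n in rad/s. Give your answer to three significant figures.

ω_n ≈ 154 rad/s

ζ from %OS: ζ = |ln 0.546|/√(π²+ln²0.546) = 0.189.
t_p = π/ω_d ⇒ ω_d = 151 rad/s; then ω_n = ω_d/√(1−ζ²) = 154 rad/s.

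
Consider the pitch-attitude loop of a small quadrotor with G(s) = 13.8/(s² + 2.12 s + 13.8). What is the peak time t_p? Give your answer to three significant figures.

t_p ≈ 0.882 s

ω_n = √13.8 = 3.71 rad/s; ζ = 2.12/(2·3.71) = 0.285.
ω_d = ω_n√(1−ζ²) = 3.56 rad/s. Then t_p = π/ω_d = 0.882 s.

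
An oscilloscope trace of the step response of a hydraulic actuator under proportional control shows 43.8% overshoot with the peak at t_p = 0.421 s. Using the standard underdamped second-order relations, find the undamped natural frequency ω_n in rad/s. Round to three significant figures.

ω_n ≈ 7.72 rad/s

ζ from %OS: ζ = |ln 0.438|/√(π²+ln²0.438) = 0.254.
From t_p = π/ω_d, ω_d = π/0.421 = 7.46 rad/s, so ω_n = ω_d/√(1−ζ²) = 7.72 rad/s.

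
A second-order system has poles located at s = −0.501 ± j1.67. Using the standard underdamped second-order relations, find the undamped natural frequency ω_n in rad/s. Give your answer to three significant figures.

ω_n ≈ 1.74 rad/s

|pole| = ω_n = √(0.501² + 1.67²) = 1.74 rad/s; ζ = cos θ = σ/ω_n = 0.287.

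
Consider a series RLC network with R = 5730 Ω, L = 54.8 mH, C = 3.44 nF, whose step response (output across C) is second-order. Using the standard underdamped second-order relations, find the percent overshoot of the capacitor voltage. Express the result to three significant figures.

%OS ≈ 3.92%

For a series RLC circuit (capacitor voltage as output), ω_n = 1/√(LC) = 1/√(54.8 mH · 3.44 nF) = 72800 rad/s.
ζ = (R/2)·√(C/L) = (5730/2)·√(3.44 nF/54.8 mH) = 0.718.
%OS = 100·exp(−πζ/√(1−ζ²)) = 3.92%.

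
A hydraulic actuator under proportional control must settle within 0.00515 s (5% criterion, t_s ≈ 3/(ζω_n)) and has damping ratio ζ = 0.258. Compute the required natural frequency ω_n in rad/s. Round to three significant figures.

ω_n ≈ 2260 rad/s

Rearranging t_s ≈ 3/(ζω_n) gives ω_n = 3/(ζ·t_s) = 3/(0.258 × 0.00515) = 2260 rad/s.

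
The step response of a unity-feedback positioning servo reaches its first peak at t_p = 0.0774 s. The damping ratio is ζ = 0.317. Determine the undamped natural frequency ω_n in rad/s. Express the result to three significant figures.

ω_n ≈ 42.8 rad/s

Peak time t_p = π/ω_d, so ω_d = π/t_p = π/0.0774 = 40.6 rad/s.
ω_n = ω_d/√(1−ζ²) = 40.6/√0.900 = 42.8 rad/s.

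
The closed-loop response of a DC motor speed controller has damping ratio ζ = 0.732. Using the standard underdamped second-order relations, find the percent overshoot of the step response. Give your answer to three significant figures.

%OS ≈ 3.42%

For an underdamped second-order system, %OS = 100·exp(−πζ/√(1−ζ²)).
πζ/√(1−ζ²) = π·0.732/√(1−0.536) = 3.375, so %OS = 100·e^(−3.375) = 3.42%.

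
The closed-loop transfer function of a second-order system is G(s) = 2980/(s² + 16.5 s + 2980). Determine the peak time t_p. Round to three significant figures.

t_p ≈ 0.0582 s

ω_n = √2980 = 54.6 rad/s; ζ = 16.5/(2·54.6) = 0.151.
ω_d = 54.6·√(1 − 0.151²) = 54.0 rad/s. Then t_p = π/ω_d = 0.0582 s.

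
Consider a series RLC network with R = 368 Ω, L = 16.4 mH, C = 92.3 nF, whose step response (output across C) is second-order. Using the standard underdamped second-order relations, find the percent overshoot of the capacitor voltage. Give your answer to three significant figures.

For a series RLC circuit (capacitor voltage as output), ω_n = 1/√(LC) = 1/√(16.4 mH · 92.3 nF) = 25700 rad/s.
ζ = (R/2)·√(C/L) = (368/2)·√(92.3 nF/16.4 mH) = 0.437.
Overshoot: exp(−π·0.437/√(1−0.437²)) = 0.218, i.e. 21.8%.

%OS ≈ 21.8%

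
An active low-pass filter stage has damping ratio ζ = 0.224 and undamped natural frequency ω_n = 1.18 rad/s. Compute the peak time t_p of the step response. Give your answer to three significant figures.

t_p ≈ 2.73 s

The damped frequency is ω_d = ω_n√(1−ζ²) = 1.18·√(1−0.0502) = 1.15 rad/s.
Peak time t_p = π/ω_d = π/1.15 = 2.73 s.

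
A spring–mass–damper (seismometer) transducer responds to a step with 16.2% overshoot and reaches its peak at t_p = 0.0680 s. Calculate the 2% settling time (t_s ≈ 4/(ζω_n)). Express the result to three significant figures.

The overshoot fixes ζ = −ln(OS)/√(π²+ln²(OS)) = 0.501.
t_p = π/ω_d ⇒ ω_d = 46.2 rad/s; then ω_n = ω_d/√(1−ζ²) = 53.4 rad/s.
t_s ≈ 4/(ζω_n) = 4/(0.501·53.4) = 0.149 s.

t_s ≈ 0.149 s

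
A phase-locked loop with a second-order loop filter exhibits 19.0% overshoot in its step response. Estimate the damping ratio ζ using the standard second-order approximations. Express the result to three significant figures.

From %OS = 100·exp(−πζ/√(1−ζ²)), invert to get ζ = −ln(OS)/√(π² + ln²(OS)) with OS = 0.190.
−ln 0.190 = 1.661, so ζ = 1.661/√(π² + 2.758) = 0.467.

ζ ≈ 0.467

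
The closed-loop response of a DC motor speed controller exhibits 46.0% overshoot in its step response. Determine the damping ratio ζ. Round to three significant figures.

ζ ≈ 0.240

From %OS = 100·exp(−πζ/√(1−ζ²)), invert to get ζ = −ln(OS)/√(π² + ln²(OS)) with OS = 0.460.
−ln 0.460 = 0.7765, so ζ = 0.7765/√(π² + 0.6030) = 0.240.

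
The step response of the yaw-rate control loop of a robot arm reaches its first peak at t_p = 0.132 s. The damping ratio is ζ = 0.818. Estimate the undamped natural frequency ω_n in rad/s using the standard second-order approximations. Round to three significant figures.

ω_n ≈ 41.4 rad/s

Peak time t_p = π/ω_d, so ω_d = π/t_p = π/0.132 = 23.8 rad/s.
ω_n = ω_d/√(1−ζ²) = 23.8/√0.331 = 41.4 rad/s.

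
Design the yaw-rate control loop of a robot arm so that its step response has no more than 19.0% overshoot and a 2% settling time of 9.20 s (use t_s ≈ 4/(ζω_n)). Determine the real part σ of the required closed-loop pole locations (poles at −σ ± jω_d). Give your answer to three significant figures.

The settling-time spec alone fixes σ = ζω_n = 4/t_s = 4/9.20 = 0.435.
(Overshoot then fixes ζ = 0.467 and hence ω_d = σ·√(1−ζ²)/ζ = 0.822 rad/s.)

σ ≈ 0.435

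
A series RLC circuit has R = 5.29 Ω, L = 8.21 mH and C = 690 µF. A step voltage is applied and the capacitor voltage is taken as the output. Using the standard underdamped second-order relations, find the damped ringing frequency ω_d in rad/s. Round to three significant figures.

For a series RLC circuit (capacitor voltage as output), ω_n = 1/√(LC) = 1/√(8.21 mH · 690 µF) = 420 rad/s.
ζ = (R/2)·√(C/L) = (5.29/2)·√(690 µF/8.21 mH) = 0.767.
The damped frequency ω_d = ω_n√(1−ζ²) = 270 rad/s.

ω_d ≈ 270 rad/s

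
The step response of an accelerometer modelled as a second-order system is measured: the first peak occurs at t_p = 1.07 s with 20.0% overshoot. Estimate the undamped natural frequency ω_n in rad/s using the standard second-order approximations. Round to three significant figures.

ζ from %OS: ζ = |ln 0.200|/√(π²+ln²0.200) = 0.456.
t_p = π/ω_d ⇒ ω_d = 2.94 rad/s; then ω_n = ω_d/√(1−ζ²) = 3.30 rad/s.

ω_n ≈ 3.30 rad/s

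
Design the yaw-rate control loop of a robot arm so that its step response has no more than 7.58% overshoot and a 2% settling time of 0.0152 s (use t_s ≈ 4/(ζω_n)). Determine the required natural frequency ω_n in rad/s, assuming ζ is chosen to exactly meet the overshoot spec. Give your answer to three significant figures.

ω_n ≈ 415 rad/s

From %OS = 100·exp(−πζ/√(1−ζ²)), invert to get ζ = −ln(OS)/√(π² + ln²(OS)) with OS = 0.0758.
−ln 0.0758 = 2.580, so ζ = 2.580/√(π² + 6.655) = 0.635.
Then ω_n = 4/(ζ t_s) = 4/(0.635 × 0.0152) = 415 rad/s.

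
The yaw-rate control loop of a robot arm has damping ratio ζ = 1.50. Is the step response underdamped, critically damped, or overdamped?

overdamped

Since ζ = 1.50 > 1, the system is overdamped.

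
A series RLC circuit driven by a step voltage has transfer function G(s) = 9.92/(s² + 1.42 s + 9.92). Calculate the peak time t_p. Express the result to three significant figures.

ω_n = √9.92 = 3.15 rad/s; ζ = 1.42/(2·3.15) = 0.225.
ω_d = ω_n√(1−ζ²) = 3.07 rad/s. Then t_p = π/ω_d = 1.02 s.

t_p ≈ 1.02 s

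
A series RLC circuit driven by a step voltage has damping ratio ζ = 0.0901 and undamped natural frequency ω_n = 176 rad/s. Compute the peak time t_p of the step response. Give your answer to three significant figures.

The damped frequency is ω_d = ω_n√(1−ζ²) = 176·√(1−0.00812) = 175 rad/s.
Peak time t_p = π/ω_d = π/175 = 0.0179 s.

t_p ≈ 0.0179 s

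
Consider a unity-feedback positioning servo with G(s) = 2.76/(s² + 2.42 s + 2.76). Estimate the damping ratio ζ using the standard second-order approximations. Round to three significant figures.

ζ ≈ 0.728

Matching coefficients with s² + 2ζω_n s + ω_n² gives ω_n² = 2.76 ⇒ ω_n = 1.66 rad/s, and ζ = 2.42/(2ω_n) = 0.728.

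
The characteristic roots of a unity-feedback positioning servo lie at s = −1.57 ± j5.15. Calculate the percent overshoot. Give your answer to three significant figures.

With σ = 1.57, ω_d = 5.15: ω_n = √(σ²+ω_d²) = 5.38 rad/s, ζ = σ/ω_n = 0.292.
Overshoot: exp(−π·0.292/√(1−0.292²)) = 0.384, i.e. 38.4%.

%OS ≈ 38.4%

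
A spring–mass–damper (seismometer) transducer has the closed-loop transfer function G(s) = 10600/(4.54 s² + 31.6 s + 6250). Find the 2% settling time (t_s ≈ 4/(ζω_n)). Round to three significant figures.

t_s ≈ 1.15 s

Dividing through by 4.54: denominator becomes s² + 6.960 s + 1377.
So ω_n = √1377 = 37.1 rad/s and ζ = 6.960/(2·37.1) = 0.0938.
t_s ≈ 4/(ζω_n) = 1.15 s.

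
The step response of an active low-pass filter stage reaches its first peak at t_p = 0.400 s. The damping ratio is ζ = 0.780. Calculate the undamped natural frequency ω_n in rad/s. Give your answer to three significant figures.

ω_n ≈ 12.6 rad/s

Peak time t_p = π/ω_d, so ω_d = π/t_p = π/0.400 = 7.85 rad/s.
ω_n = ω_d/√(1−ζ²) = 7.85/√0.392 = 12.6 rad/s.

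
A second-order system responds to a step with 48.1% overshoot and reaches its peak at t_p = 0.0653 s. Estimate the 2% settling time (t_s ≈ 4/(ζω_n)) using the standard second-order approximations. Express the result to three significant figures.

t_s ≈ 0.357 s

The overshoot fixes ζ = −ln(OS)/√(π²+ln²(OS)) = 0.227.
t_p = π/ω_d ⇒ ω_d = 48.1 rad/s; then ω_n = ω_d/√(1−ζ²) = 49.4 rad/s.
t_s ≈ 4/(ζω_n) = 4/(0.227·49.4) = 0.357 s.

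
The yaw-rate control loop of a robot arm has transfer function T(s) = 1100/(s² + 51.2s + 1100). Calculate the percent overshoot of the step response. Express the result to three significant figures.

Comparing the denominator to s² + 2ζω_n s + ω_n²: ω_n = √1100 = 33.2 rad/s, and 2ζω_n = 51.2 so ζ = 51.2/(2·33.2) = 0.772.
%OS = 100 e^{−πζ/√(1−ζ²)} with ζ = 0.772 gives 2.21%.

%OS ≈ 2.21%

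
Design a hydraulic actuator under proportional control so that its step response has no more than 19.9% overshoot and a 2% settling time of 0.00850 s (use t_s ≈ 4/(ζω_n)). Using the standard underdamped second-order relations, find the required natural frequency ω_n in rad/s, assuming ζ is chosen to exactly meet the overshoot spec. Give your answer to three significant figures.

ω_n ≈ 1030 rad/s

Inverting the overshoot relation: ζ = |ln 0.199|/√(π² + ln²0.199) = 0.457.
From t_s ≈ 4/(ζω_n): ω_n = 4/(ζ·t_s) = 4/(0.457·0.00850) = 1030 rad/s.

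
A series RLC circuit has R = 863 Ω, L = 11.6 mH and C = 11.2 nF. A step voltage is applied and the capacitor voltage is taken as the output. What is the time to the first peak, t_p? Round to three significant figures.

For a series RLC circuit (capacitor voltage as output), ω_n = 1/√(LC) = 1/√(11.6 mH · 11.2 nF) = 87700 rad/s.
ζ = (R/2)·√(C/L) = (863/2)·√(11.2 nF/11.6 mH) = 0.424.
ω_d = 87700·√(1 − 0.424²) = 79500 rad/s. t_p = π/ω_d = 0.0000395 s.

t_p ≈ 0.0000395 s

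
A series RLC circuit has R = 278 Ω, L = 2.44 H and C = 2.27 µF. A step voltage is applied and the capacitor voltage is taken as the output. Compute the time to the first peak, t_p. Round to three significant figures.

t_p ≈ 0.00746 s

For a series RLC circuit (capacitor voltage as output), ω_n = 1/√(LC) = 1/√(2.44 H · 2.27 µF) = 425 rad/s.
ζ = (R/2)·√(C/L) = (278/2)·√(2.27 µF/2.44 H) = 0.134.
ω_d = 425·√(1 − 0.134²) = 421 rad/s. t_p = π/ω_d = 0.00746 s.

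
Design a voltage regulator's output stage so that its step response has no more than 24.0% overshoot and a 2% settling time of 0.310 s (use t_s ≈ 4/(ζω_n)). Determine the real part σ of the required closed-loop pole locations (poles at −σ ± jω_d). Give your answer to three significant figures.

σ ≈ 12.9

The settling-time spec alone fixes σ = ζω_n = 4/t_s = 4/0.310 = 12.9.
(Overshoot then fixes ζ = 0.414 and hence ω_d = σ·√(1−ζ²)/ζ = 28.4 rad/s.)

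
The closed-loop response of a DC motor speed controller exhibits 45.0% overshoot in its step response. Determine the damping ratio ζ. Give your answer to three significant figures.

From %OS = 100·exp(−πζ/√(1−ζ²)), invert to get ζ = −ln(OS)/√(π² + ln²(OS)) with OS = 0.450.
−ln 0.450 = 0.7985, so ζ = 0.7985/√(π² + 0.6376) = 0.246.

ζ ≈ 0.246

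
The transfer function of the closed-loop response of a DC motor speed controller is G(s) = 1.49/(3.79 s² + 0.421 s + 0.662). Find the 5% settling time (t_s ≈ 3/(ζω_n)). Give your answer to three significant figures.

Dividing through by 3.79: denominator becomes s² + 0.1111 s + 0.1747.
So ω_n = √0.1747 = 0.418 rad/s and ζ = 0.1111/(2·0.418) = 0.133.
t_s ≈ 3/(ζω_n) = 54.0 s.

t_s ≈ 54.0 s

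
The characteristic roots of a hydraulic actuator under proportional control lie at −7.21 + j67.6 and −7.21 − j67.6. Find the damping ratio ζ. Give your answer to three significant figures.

With σ = 7.21, ω_d = 67.6: ω_n = √(σ²+ω_d²) = 68.0 rad/s, ζ = σ/ω_n = 0.106.

ζ ≈ 0.106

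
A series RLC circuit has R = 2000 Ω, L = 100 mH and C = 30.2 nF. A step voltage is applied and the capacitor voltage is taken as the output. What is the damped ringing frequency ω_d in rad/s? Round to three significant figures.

For a series RLC circuit (capacitor voltage as output), ω_n = 1/√(LC) = 1/√(100 mH · 30.2 nF) = 18200 rad/s.
ζ = (R/2)·√(C/L) = (2000/2)·√(30.2 nF/100 mH) = 0.550.
ω_d = ω_n√(1−ζ²) = 15200 rad/s.

ω_d ≈ 15200 rad/s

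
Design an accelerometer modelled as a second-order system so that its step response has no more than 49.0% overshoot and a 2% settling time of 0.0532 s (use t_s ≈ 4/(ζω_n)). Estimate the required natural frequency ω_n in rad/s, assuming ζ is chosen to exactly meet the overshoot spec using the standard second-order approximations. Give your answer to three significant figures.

ω_n ≈ 340 rad/s

Inverting the overshoot relation: ζ = |ln 0.490|/√(π² + ln²0.490) = 0.221.
From t_s ≈ 4/(ζω_n): ω_n = 4/(ζ·t_s) = 4/(0.221·0.0532) = 340 rad/s.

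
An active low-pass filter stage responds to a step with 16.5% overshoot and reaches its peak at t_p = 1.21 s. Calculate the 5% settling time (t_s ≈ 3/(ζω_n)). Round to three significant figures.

The overshoot fixes ζ = −ln(OS)/√(π²+ln²(OS)) = 0.498.
From t_p = π/ω_d, ω_d = π/1.21 = 2.60 rad/s, so ω_n = ω_d/√(1−ζ²) = 2.99 rad/s.
t_s ≈ 3/(ζω_n) = 3/(0.498·2.99) = 2.01 s.

t_s ≈ 2.01 s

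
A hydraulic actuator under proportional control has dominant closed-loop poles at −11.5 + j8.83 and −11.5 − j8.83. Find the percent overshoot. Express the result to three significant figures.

%OS ≈ 1.67%

The poles are at −σ ± jω_d with σ = 11.5 and ω_d = 8.83, so ω_n = √(σ²+ω_d²) = 14.5 rad/s and ζ = σ/ω_n = 0.793.
Overshoot: exp(−π·0.793/√(1−0.793²)) = 0.0167, i.e. 1.67%.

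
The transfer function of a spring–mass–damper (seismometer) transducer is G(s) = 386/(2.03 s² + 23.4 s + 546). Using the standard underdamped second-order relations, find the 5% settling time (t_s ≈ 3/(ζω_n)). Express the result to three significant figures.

t_s ≈ 0.521 s

Dividing through by 2.03: denominator becomes s² + 11.53 s + 269.0.
So ω_n = √269.0 = 16.4 rad/s and ζ = 11.53/(2·16.4) = 0.351.
t_s ≈ 3/(ζω_n) = 0.521 s.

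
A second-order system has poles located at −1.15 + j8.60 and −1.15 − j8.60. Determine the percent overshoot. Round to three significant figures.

%OS ≈ 65.7%

The poles are at −σ ± jω_d with σ = 1.15 and ω_d = 8.60, so ω_n = √(σ²+ω_d²) = 8.68 rad/s and ζ = σ/ω_n = 0.133.
%OS = 100·exp(−πζ/√(1−ζ²)) = 65.7%.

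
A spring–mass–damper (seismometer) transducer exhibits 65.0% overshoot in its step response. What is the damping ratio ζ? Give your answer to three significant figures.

Inverting the overshoot relation: ζ = |ln 0.650|/√(π² + ln²0.650) = 0.136.

ζ ≈ 0.136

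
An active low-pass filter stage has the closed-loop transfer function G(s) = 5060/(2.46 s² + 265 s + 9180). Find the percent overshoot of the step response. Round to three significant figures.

Dividing through by 2.46: denominator becomes s² + 107.7 s + 3732.
So ω_n = √3732 = 61.1 rad/s and ζ = 107.7/(2·61.1) = 0.882.
Overshoot: exp(−π·0.882/√(1−0.882²)) = 0.00282, i.e. 0.282%.

%OS ≈ 0.282%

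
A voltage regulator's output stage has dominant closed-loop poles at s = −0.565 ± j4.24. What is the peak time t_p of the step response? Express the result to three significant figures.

t_p ≈ 0.741 s

t_p = π/ω_d with ω_d = 4.24 (the imaginary part), so t_p = 0.741 s.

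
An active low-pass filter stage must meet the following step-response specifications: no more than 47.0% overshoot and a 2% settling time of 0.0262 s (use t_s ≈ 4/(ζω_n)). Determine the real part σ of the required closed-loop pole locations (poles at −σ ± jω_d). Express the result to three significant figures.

The settling-time spec alone fixes σ = ζω_n = 4/t_s = 4/0.0262 = 153.
(Overshoot then fixes ζ = 0.234 and hence ω_d = σ·√(1−ζ²)/ζ = 635 rad/s.)

σ ≈ 153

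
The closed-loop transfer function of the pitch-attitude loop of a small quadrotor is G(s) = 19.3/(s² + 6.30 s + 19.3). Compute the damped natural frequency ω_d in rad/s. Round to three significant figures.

Matching coefficients with s² + 2ζω_n s + ω_n² gives ω_n² = 19.3 ⇒ ω_n = 4.39 rad/s, and ζ = 6.30/(2ω_n) = 0.717.
The damped frequency ω_d = ω_n√(1−ζ²) = 3.06 rad/s.

ω_d ≈ 3.06 rad/s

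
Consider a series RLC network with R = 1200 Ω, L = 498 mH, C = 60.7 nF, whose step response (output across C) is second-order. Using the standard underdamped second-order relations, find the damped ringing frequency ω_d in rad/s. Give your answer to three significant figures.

ω_d ≈ 5620 rad/s

For a series RLC circuit (capacitor voltage as output), ω_n = 1/√(LC) = 1/√(498 mH · 60.7 nF) = 5750 rad/s.
ζ = (R/2)·√(C/L) = (1200/2)·√(60.7 nF/498 mH) = 0.209.
ω_d = ω_n√(1−ζ²) = 5620 rad/s.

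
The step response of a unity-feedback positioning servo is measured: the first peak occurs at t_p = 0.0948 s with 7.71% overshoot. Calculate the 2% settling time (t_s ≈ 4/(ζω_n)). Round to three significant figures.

From the overshoot, ζ = −ln(OS)/√(π²+ln²(OS)) = 0.632.
t_p = π/ω_d ⇒ ω_d = 33.1 rad/s; then ω_n = ω_d/√(1−ζ²) = 42.8 rad/s.
t_s ≈ 4/(ζω_n) = 4/(0.632·42.8) = 0.148 s.

t_s ≈ 0.148 s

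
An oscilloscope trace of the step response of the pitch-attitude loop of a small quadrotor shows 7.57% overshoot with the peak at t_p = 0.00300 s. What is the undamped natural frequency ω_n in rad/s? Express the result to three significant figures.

ω_n ≈ 1360 rad/s

From the overshoot, ζ = −ln(OS)/√(π²+ln²(OS)) = 0.635.
t_p = π/ω_d ⇒ ω_d = 1050 rad/s; then ω_n = ω_d/√(1−ζ²) = 1360 rad/s.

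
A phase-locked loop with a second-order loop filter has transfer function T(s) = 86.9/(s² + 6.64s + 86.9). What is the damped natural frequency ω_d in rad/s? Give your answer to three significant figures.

ω_n = √86.9 = 9.32 rad/s; ζ = 6.64/(2·9.32) = 0.356.
The damped frequency ω_d = ω_n√(1−ζ²) = 8.71 rad/s.

ω_d ≈ 8.71 rad/s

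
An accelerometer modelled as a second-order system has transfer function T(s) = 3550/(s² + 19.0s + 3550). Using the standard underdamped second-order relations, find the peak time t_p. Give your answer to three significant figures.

Matching coefficients with s² + 2ζω_n s + ω_n² gives ω_n² = 3550 ⇒ ω_n = 59.6 rad/s, and ζ = 19.0/(2ω_n) = 0.159.
ω_d = 59.6·√(1 − 0.159²) = 58.8 rad/s. Then t_p = π/ω_d = 0.0534 s.

t_p ≈ 0.0534 s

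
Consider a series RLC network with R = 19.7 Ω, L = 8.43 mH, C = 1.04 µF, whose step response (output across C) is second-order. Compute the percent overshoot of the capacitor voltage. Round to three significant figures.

For a series RLC circuit (capacitor voltage as output), ω_n = 1/√(LC) = 1/√(8.43 mH · 1.04 µF) = 10700 rad/s.
ζ = (R/2)·√(C/L) = (19.7/2)·√(1.04 µF/8.43 mH) = 0.109.
%OS = 100 e^{−πζ/√(1−ζ²)} with ζ = 0.109 gives 70.8%.

%OS ≈ 70.8%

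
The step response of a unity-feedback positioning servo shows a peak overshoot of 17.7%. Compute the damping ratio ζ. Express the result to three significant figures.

ζ ≈ 0.483

Inverting the overshoot relation: ζ = |ln 0.177|/√(π² + ln²0.177) = 0.483.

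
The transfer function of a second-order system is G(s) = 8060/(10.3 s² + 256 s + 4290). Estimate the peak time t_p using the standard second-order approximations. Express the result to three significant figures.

Dividing through by 10.3: denominator becomes s² + 24.85 s + 416.5.
So ω_n = √416.5 = 20.4 rad/s and ζ = 24.85/(2·20.4) = 0.609.
The damped frequency ω_d = ω_n√(1−ζ²) = 16.2 rad/s. t_p = π/ω_d = 0.194 s.

t_p ≈ 0.194 s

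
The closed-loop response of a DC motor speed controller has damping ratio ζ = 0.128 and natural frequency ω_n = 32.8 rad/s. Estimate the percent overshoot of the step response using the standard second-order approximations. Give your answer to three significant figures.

%OS ≈ 66.7%

For an underdamped second-order system, %OS = 100·exp(−πζ/√(1−ζ²)).
πζ/√(1−ζ²) = π·0.128/√(1−0.0164) = 0.4055, so %OS = 100·e^(−0.4055) = 66.7%.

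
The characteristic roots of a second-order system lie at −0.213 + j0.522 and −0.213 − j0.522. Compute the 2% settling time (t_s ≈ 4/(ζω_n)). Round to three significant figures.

For poles at −σ ± jω_d, ζω_n = σ = 0.213, so t_s ≈ 4/σ = 18.8 s.

t_s ≈ 18.8 s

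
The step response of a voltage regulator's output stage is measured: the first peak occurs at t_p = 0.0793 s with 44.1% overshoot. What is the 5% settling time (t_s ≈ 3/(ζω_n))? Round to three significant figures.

t_s ≈ 0.291 s

ζ from %OS: ζ = |ln 0.441|/√(π²+ln²0.441) = 0.252.
t_p = π/ω_d ⇒ ω_d = 39.6 rad/s; then ω_n = ω_d/√(1−ζ²) = 40.9 rad/s.
t_s ≈ 3/(ζω_n) = 3/(0.252·40.9) = 0.291 s.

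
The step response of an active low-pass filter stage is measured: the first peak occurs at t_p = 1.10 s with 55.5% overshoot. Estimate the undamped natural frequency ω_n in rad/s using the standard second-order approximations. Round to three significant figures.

ζ from %OS: ζ = |ln 0.555|/√(π²+ln²0.555) = 0.184.
t_p = π/ω_d ⇒ ω_d = 2.86 rad/s; then ω_n = ω_d/√(1−ζ²) = 2.91 rad/s.

ω_n ≈ 2.91 rad/s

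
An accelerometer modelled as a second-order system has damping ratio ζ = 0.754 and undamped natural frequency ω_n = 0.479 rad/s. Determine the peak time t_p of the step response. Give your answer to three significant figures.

The damped frequency is ω_d = ω_n√(1−ζ²) = 0.479·√(1−0.569) = 0.315 rad/s.
Peak time t_p = π/ω_d = π/0.315 = 9.98 s.

t_p ≈ 9.98 s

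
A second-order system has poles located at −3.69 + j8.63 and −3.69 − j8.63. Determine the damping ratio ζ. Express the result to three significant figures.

The poles are at −σ ± jω_d with σ = 3.69 and ω_d = 8.63, so ω_n = √(σ²+ω_d²) = 9.39 rad/s and ζ = σ/ω_n = 0.393.

ζ ≈ 0.393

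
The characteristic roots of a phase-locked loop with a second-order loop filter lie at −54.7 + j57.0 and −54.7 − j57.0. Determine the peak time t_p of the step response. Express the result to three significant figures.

t_p = π/ω_d with ω_d = 57.0 (the imaginary part), so t_p = 0.0551 s.

t_p ≈ 0.0551 s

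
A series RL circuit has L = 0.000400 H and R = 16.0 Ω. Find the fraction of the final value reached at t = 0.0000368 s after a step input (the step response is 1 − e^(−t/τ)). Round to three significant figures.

τ = L/R = 0.000400/16.0 = 0.0000250 s.
y(t)/y_∞ = 1 − e^(−t/τ) = 1 − e^(−0.0000368/0.0000250) = 1 − e^(−1.47) = 0.771.

y/y_∞ ≈ 0.771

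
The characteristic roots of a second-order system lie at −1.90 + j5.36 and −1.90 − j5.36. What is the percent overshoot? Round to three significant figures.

With σ = 1.90, ω_d = 5.36: ω_n = √(σ²+ω_d²) = 5.69 rad/s, ζ = σ/ω_n = 0.334.
Overshoot: exp(−π·0.334/√(1−0.334²)) = 0.328, i.e. 32.8%.

%OS ≈ 32.8%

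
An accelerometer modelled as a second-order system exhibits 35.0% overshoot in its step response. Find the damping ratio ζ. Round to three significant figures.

Inverting the overshoot relation: ζ = |ln 0.350|/√(π² + ln²0.350) = 0.317.

ζ ≈ 0.317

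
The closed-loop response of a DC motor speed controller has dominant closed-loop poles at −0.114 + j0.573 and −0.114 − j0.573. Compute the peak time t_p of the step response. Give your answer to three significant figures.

t_p = π/ω_d with ω_d = 0.573 (the imaginary part), so t_p = 5.48 s.

t_p ≈ 5.48 s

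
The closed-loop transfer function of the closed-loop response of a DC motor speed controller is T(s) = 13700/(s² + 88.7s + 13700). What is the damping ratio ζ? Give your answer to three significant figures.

ω_n = √13700 = 117 rad/s; ζ = 88.7/(2·117) = 0.379.

ζ ≈ 0.379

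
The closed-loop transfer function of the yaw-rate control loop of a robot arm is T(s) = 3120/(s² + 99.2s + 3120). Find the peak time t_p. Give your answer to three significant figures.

t_p ≈ 0.122 s

Comparing the denominator to s² + 2ζω_n s + ω_n²: ω_n = √3120 = 55.9 rad/s, and 2ζω_n = 99.2 so ζ = 99.2/(2·55.9) = 0.888.
ω_d = 55.9·√(1 − 0.888²) = 25.7 rad/s. Then t_p = π/ω_d = 0.122 s.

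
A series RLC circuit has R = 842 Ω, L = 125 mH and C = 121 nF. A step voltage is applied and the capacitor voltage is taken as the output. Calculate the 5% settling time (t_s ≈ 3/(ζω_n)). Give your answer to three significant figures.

For a series RLC circuit (capacitor voltage as output), ω_n = 1/√(LC) = 1/√(125 mH · 121 nF) = 8130 rad/s.
ζ = (R/2)·√(C/L) = (842/2)·√(121 nF/125 mH) = 0.414.
t_s ≈ 3/(ζω_n) = 0.000891 s.

t_s ≈ 0.000891 s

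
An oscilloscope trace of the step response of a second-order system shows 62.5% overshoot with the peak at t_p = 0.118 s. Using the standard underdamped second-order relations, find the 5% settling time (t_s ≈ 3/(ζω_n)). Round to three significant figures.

t_s ≈ 0.753 s

The overshoot fixes ζ = −ln(OS)/√(π²+ln²(OS)) = 0.148.
From t_p = π/ω_d, ω_d = π/0.118 = 26.6 rad/s, so ω_n = ω_d/√(1−ζ²) = 26.9 rad/s.
t_s ≈ 3/(ζω_n) = 3/(0.148·26.9) = 0.753 s.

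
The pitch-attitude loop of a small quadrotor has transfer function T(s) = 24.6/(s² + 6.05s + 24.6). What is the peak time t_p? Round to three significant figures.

t_p ≈ 0.799 s

ω_n = √24.6 = 4.96 rad/s; ζ = 6.05/(2·4.96) = 0.610.
The damped frequency ω_d = ω_n√(1−ζ²) = 3.93 rad/s. Then t_p = π/ω_d = 0.799 s.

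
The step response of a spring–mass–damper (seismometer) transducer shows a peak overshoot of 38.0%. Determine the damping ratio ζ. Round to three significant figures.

ζ = −ln(OS)/√(π² + (ln OS)²). With OS = 0.380, ln OS = −0.9676 and ζ = 0.9676/3.287 = 0.294.

ζ ≈ 0.294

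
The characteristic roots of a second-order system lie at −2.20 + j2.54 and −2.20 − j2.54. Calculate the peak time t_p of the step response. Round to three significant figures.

t_p = π/ω_d with ω_d = 2.54 (the imaginary part), so t_p = 1.24 s.

t_p ≈ 1.24 s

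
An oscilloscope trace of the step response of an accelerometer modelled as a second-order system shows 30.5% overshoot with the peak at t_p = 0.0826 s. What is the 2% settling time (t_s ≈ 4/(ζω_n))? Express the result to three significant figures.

From the overshoot, ζ = −ln(OS)/√(π²+ln²(OS)) = 0.354.
t_p = π/ω_d ⇒ ω_d = 38.0 rad/s; then ω_n = ω_d/√(1−ζ²) = 40.7 rad/s.
t_s ≈ 4/(ζω_n) = 4/(0.354·40.7) = 0.278 s.

t_s ≈ 0.278 s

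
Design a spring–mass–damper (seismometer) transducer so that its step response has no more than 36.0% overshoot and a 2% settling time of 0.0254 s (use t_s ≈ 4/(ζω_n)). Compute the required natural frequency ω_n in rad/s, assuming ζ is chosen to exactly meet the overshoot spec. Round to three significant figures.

ζ = −ln(OS)/√(π² + (ln OS)²). With OS = 0.360, ln OS = −1.022 and ζ = 1.022/3.304 = 0.309.
From t_s ≈ 4/(ζω_n): ω_n = 4/(ζ·t_s) = 4/(0.309·0.0254) = 509 rad/s.

ω_n ≈ 509 rad/s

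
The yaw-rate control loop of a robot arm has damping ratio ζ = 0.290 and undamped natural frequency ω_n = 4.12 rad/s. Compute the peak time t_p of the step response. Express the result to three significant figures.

t_p ≈ 0.797 s

The damped frequency is ω_d = ω_n√(1−ζ²) = 4.12·√(1−0.0841) = 3.94 rad/s.
Peak time t_p = π/ω_d = π/3.94 = 0.797 s.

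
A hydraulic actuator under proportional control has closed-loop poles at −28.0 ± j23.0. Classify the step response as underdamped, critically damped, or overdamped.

Since the poles form a complex-conjugate pair with nonzero imaginary part, the response is underdamped.

underdamped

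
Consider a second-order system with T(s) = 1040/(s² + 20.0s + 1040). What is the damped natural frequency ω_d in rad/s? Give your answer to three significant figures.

ω_n = √1040 = 32.2 rad/s; ζ = 20.0/(2·32.2) = 0.310.
ω_d = ω_n√(1−ζ²) = 30.7 rad/s.

ω_d ≈ 30.7 rad/s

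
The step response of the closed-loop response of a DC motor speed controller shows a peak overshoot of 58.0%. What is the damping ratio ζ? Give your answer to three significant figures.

ζ ≈ 0.171

ζ = −ln(OS)/√(π² + (ln OS)²). With OS = 0.580, ln OS = −0.5447 and ζ = 0.5447/3.188 = 0.171.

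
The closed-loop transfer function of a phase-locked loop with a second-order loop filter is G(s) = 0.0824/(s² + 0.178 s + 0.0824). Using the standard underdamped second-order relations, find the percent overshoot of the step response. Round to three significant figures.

ω_n = √0.0824 = 0.287 rad/s; ζ = 0.178/(2·0.287) = 0.310.
%OS = 100·exp(−πζ/√(1−ζ²)) = 35.9%.

%OS ≈ 35.9%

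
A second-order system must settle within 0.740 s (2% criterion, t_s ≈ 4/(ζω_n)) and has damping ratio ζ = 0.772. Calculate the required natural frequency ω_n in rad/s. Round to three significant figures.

ω_n ≈ 7.00 rad/s

Rearranging t_s ≈ 4/(ζω_n) gives ω_n = 4/(ζ·t_s) = 4/(0.772 × 0.740) = 7.00 rad/s.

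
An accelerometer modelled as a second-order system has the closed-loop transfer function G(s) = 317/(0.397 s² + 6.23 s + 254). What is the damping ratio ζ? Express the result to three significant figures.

ζ ≈ 0.310

Dividing through by 0.397: denominator becomes s² + 15.69 s + 639.8.
So ω_n = √639.8 = 25.3 rad/s and ζ = 15.69/(2·25.3) = 0.310.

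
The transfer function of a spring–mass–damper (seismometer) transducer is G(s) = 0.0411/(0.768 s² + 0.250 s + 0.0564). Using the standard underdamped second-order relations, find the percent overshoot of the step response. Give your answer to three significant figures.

Dividing through by 0.768: denominator becomes s² + 0.3255 s + 0.07344.
So ω_n = √0.07344 = 0.271 rad/s and ζ = 0.3255/(2·0.271) = 0.601.
%OS = 100 e^{−πζ/√(1−ζ²)} with ζ = 0.601 gives 9.44%.

%OS ≈ 9.44%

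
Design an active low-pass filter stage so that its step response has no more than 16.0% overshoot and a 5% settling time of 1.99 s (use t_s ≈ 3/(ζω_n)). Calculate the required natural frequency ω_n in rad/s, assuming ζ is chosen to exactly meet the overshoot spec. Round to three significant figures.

From %OS = 100·exp(−πζ/√(1−ζ²)), invert to get ζ = −ln(OS)/√(π² + ln²(OS)) with OS = 0.160.
−ln 0.160 = 1.833, so ζ = 1.833/√(π² + 3.358) = 0.504.
From t_s ≈ 3/(ζω_n): ω_n = 3/(ζ·t_s) = 3/(0.504·1.99) = 2.99 rad/s.

ω_n ≈ 2.99 rad/s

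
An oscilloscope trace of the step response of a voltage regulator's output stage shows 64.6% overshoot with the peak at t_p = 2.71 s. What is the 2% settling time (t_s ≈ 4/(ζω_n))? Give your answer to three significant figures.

From the overshoot, ζ = −ln(OS)/√(π²+ln²(OS)) = 0.138.
From t_p = π/ω_d, ω_d = π/2.71 = 1.16 rad/s, so ω_n = ω_d/√(1−ζ²) = 1.17 rad/s.
t_s ≈ 4/(ζω_n) = 4/(0.138·1.17) = 24.8 s.

t_s ≈ 24.8 s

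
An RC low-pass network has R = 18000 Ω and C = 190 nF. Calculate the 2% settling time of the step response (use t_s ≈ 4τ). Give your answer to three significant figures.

t_s ≈ 0.0137 s

τ = RC = 18000 × 190 nF = 0.00342 s.
t_s ≈ 4τ = 0.0137 s.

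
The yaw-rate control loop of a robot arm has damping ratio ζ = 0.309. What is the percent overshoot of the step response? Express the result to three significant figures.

%OS ≈ 36.0%

For an underdamped second-order system, %OS = 100·exp(−πζ/√(1−ζ²)).
πζ/√(1−ζ²) = π·0.309/√(1−0.0955) = 1.021, so %OS = 100·e^(−1.021) = 36.0%.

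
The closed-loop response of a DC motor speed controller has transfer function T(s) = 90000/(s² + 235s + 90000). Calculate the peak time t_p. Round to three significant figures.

ω_n = √90000 = 300 rad/s; ζ = 235/(2·300) = 0.392.
ω_d = 300·√(1 − 0.392²) = 276 rad/s. Then t_p = π/ω_d = 0.0114 s.

t_p ≈ 0.0114 s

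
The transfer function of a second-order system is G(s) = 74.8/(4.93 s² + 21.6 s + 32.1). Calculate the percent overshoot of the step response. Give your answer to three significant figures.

%OS ≈ 0.520%

Dividing through by 4.93: denominator becomes s² + 4.381 s + 6.511.
So ω_n = √6.511 = 2.55 rad/s and ζ = 4.381/(2·2.55) = 0.859.
Overshoot: exp(−π·0.859/√(1−0.859²)) = 0.00520, i.e. 0.520%.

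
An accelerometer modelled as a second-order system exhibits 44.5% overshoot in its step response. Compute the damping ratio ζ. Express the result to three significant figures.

ζ ≈ 0.250

ζ = −ln(OS)/√(π² + (ln OS)²). With OS = 0.445, ln OS = −0.8097 and ζ = 0.8097/3.244 = 0.250.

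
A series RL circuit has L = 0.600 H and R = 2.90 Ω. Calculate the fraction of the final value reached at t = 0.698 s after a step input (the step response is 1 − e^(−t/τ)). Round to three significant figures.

y/y_∞ ≈ 0.966

τ = L/R = 0.600/2.90 = 0.207 s.
y(t)/y_∞ = 1 − e^(−t/τ) = 1 − e^(−0.698/0.207) = 1 − e^(−3.37) = 0.966.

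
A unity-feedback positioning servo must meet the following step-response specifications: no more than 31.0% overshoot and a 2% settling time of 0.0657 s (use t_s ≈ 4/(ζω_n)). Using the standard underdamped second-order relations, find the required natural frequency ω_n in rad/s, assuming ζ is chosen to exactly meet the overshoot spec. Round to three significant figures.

ω_n ≈ 174 rad/s

Inverting the overshoot relation: ζ = |ln 0.310|/√(π² + ln²0.310) = 0.349.
Then ω_n = 4/(ζ t_s) = 4/(0.349 × 0.0657) = 174 rad/s.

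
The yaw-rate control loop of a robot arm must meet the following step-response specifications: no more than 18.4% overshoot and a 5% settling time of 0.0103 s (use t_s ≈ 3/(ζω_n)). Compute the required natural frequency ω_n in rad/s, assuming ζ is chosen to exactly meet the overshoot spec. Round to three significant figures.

Inverting the overshoot relation: ζ = |ln 0.184|/√(π² + ln²0.184) = 0.474.
Then ω_n = 3/(ζ t_s) = 3/(0.474 × 0.0103) = 614 rad/s.

ω_n ≈ 614 rad/s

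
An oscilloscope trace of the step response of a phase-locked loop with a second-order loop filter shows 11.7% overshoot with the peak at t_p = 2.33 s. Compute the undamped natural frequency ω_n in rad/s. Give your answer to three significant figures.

ζ from %OS: ζ = |ln 0.117|/√(π²+ln²0.117) = 0.564.
From t_p = π/ω_d, ω_d = π/2.33 = 1.35 rad/s, so ω_n = ω_d/√(1−ζ²) = 1.63 rad/s.

ω_n ≈ 1.63 rad/s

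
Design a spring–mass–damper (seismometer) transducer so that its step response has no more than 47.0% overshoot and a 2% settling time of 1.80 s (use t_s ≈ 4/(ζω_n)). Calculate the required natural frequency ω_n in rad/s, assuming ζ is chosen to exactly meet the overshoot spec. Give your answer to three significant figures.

Inverting the overshoot relation: ζ = |ln 0.470|/√(π² + ln²0.470) = 0.234.
From t_s ≈ 4/(ζω_n): ω_n = 4/(ζ·t_s) = 4/(0.234·1.80) = 9.51 rad/s.

ω_n ≈ 9.51 rad/s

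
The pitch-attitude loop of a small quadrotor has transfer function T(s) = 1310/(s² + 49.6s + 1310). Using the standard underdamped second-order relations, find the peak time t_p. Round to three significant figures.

ω_n = √1310 = 36.2 rad/s; ζ = 49.6/(2·36.2) = 0.685.
ω_d = 36.2·√(1 − 0.685²) = 26.4 rad/s. Then t_p = π/ω_d = 0.119 s.

t_p ≈ 0.119 s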